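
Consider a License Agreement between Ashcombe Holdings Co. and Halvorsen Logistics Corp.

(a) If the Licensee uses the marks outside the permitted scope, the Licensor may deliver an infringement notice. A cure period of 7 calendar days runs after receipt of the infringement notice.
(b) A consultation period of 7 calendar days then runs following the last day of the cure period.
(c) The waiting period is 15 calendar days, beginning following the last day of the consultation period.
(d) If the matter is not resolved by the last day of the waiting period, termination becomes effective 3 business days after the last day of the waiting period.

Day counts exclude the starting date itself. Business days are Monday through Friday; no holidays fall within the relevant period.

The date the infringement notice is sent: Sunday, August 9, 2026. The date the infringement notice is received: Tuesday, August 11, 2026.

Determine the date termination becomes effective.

September 14, 2026

Adding 7 calendar days to August 11, 2026 gives August 18, 2026, which is the last day of the cure period.
The last day of the consultation period: 7 calendar days after August 18, 2026 is August 25, 2026.
The last day of the waiting period: 15 calendar days after August 25, 2026 is September 9, 2026.
The date termination becomes effective: 3 business days after Wednesday, September 9, 2026, skipping weekends — Sep 10, Sep 11, Sep 14 — lands on Monday, September 14, 2026.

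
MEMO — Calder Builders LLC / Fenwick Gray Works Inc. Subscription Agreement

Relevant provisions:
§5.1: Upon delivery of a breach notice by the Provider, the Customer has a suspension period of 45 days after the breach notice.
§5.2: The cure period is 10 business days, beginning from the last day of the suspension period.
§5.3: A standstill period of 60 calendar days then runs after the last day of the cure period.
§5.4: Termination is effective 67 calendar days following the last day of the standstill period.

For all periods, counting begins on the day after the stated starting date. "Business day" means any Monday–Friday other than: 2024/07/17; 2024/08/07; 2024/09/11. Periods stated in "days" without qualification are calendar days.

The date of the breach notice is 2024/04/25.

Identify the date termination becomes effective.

The last day of the suspension period: 45 calendar days after 2024/04/25 is 2024/06/09.
The last day of the cure period: 10 business days after Sunday, 2024/06/09, skipping weekends — Jun 10, Jun 11, Jun 12, Jun 13, Jun 14, Jun 17, Jun 18, Jun 19, Jun 20, Jun 21 — lands on Friday, 2024/06/21.
The last day of the standstill period: 60 calendar days after 2024/06/21 is 2024/08/20.
The date termination becomes effective: 67 calendar days after 2024/08/20 is 2024/10/26.

2024/10/26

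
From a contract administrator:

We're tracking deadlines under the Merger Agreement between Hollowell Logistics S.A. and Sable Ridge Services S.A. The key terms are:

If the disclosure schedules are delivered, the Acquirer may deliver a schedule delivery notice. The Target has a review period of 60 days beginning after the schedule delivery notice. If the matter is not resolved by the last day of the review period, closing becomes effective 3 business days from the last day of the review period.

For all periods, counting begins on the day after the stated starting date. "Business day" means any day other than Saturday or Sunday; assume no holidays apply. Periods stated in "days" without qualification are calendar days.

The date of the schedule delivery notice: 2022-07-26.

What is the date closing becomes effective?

The last day of the review period: 60 calendar days after 2022-07-26 is 2022-09-24.
The date closing becomes effective: counting 3 business days from Saturday, 2022-09-24 (Sep 26, Sep 27, Sep 28, skipping weekends) reaches Wednesday, 2022-09-28.

2022-09-28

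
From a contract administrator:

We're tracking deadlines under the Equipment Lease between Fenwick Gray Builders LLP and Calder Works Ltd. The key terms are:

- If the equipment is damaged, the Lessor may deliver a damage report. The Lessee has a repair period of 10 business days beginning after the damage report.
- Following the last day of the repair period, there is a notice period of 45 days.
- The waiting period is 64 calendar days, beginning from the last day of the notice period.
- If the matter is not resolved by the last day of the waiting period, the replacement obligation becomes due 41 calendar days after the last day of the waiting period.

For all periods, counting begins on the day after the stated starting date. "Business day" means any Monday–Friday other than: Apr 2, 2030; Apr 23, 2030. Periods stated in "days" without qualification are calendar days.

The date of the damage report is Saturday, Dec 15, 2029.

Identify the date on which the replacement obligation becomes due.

May 27, 2030

The last day of the repair period: 10 business days after Saturday, Dec 15, 2029, skipping weekends — Dec 17, Dec 18, Dec 19, Dec 20, Dec 21, Dec 24, Dec 25, Dec 26, Dec 27, Dec 28 — lands on Friday, Dec 28, 2029.
Adding 45 calendar days to Dec 28, 2029 gives Feb 11, 2030, which is the last day of the notice period.
Adding 64 calendar days to Feb 11, 2030 gives Apr 16, 2030, which is the last day of the waiting period.
The date on which the replacement obligation becomes due: 41 calendar days after Apr 16, 2030 is May 27, 2030.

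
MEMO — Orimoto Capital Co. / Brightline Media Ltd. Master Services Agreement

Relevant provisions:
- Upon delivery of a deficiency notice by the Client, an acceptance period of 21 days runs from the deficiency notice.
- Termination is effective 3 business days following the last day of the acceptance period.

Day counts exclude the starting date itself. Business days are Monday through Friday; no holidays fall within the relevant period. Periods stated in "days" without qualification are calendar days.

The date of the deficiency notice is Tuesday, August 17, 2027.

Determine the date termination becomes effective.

September 10, 2027

The last day of the acceptance period: August 17, 2027 + 21 days = September 7, 2027.
The date termination becomes effective: counting 3 business days from Tuesday, September 7, 2027 (Sep 8, Sep 9, Sep 10, skipping weekends) reaches Friday, September 10, 2027.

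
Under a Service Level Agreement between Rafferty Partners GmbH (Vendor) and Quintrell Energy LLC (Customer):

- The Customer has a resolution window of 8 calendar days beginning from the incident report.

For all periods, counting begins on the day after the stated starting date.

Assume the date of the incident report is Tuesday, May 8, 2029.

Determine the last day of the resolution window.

May 16, 2029

The last day of the resolution window: May 8, 2029 + 8 days = May 16, 2029.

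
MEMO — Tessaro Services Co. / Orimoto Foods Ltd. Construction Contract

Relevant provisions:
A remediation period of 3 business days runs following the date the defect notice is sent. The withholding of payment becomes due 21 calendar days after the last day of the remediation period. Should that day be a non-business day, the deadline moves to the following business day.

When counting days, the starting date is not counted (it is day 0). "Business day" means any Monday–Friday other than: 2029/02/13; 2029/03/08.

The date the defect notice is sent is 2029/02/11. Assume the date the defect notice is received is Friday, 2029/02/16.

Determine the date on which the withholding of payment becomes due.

The last day of the remediation period: 3 business days after Sunday, 2029/02/11, skipping weekends and the listed holiday on Feb 13 — Feb 12, Feb 14, Feb 15 — lands on Thursday, 2029/02/15.
The date on which the withholding of payment becomes due: 2029/02/15 + 21 days = 2029/03/08. That falls on Thursday, a listed holiday, so it rolls to the next business day, Friday, 2029/03/09.

2029/03/09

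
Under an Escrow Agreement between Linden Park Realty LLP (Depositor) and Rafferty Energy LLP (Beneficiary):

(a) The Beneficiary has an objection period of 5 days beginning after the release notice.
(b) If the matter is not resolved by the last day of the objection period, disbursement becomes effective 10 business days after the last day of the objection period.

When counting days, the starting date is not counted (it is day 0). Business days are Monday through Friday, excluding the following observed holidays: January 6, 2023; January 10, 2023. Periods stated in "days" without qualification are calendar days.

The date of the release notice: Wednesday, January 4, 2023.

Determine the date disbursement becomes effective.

January 24, 2023

The last day of the objection period: 5 calendar days after January 4, 2023 is January 9, 2023.
The date disbursement becomes effective: counting 10 business days from Monday, January 9, 2023 (Jan 11, Jan 12, Jan 13, Jan 16, Jan 17, Jan 18, Jan 19, Jan 20, Jan 23, Jan 24, skipping weekends and the listed holiday on Jan 10) reaches Tuesday, January 24, 2023.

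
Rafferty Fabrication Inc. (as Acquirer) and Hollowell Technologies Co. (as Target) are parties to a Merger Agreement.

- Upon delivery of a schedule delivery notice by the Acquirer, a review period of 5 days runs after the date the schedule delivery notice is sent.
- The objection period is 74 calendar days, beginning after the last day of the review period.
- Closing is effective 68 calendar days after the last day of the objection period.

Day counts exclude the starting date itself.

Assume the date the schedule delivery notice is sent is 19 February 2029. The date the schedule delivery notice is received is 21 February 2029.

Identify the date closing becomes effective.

The last day of the review period: 5 calendar days after 19 February 2029 is 24 February 2029.
The last day of the objection period: 74 calendar days after 24 February 2029 is 9 May 2029.
Adding 68 calendar days to 9 May 2029 gives 16 July 2029, which is the date closing becomes effective.

16 July 2029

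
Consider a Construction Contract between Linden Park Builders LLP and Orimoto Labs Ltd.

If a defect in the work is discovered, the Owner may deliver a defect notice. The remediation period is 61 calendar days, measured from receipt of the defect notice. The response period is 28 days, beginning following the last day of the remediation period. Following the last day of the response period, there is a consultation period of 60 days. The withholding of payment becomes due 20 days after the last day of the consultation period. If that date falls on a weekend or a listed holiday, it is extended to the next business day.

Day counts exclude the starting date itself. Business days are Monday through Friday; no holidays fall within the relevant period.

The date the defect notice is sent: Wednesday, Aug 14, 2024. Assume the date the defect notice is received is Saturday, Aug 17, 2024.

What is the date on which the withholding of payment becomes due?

Adding 61 calendar days to Aug 17, 2024 gives Oct 17, 2024, which is the last day of the remediation period.
The last day of the response period: 28 calendar days after Oct 17, 2024 is Nov 14, 2024.
The last day of the consultation period: 60 calendar days after Nov 14, 2024 is Jan 13, 2025.
The date on which the withholding of payment becomes due: Jan 13, 2025 + 20 days = Feb 2, 2025. That falls on a Sunday, so it rolls to the next business day, Monday, Feb 3, 2025.

Feb 3, 2025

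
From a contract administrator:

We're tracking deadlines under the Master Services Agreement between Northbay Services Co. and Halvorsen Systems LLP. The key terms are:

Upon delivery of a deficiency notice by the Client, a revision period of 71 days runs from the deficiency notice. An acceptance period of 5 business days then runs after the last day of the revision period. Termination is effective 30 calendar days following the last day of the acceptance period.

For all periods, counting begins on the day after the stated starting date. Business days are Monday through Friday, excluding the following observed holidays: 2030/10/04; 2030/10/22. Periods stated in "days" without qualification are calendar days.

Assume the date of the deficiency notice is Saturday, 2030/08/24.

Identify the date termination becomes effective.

The last day of the revision period: 2030/08/24 + 71 days = 2030/11/03.
From Sunday, 2030/11/03, 5 business days (Nov 4, Nov 5, Nov 6, Nov 7, Nov 8, skipping weekends) brings us to Friday, 2030/11/08, which is the last day of the acceptance period.
The date termination becomes effective: 2030/11/08 + 30 days = 2030/12/08.

2030/12/08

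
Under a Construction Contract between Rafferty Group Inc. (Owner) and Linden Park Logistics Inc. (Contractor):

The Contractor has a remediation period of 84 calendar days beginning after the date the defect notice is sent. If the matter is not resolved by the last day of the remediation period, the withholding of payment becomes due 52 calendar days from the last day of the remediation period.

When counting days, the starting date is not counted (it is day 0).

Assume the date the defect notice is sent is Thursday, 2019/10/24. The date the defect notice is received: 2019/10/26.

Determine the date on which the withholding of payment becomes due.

2020/03/08

The last day of the remediation period: 2019/10/24 + 84 days = 2020/01/16.
The date on which the withholding of payment becomes due: 52 calendar days after 2020/01/16 is 2020/03/08.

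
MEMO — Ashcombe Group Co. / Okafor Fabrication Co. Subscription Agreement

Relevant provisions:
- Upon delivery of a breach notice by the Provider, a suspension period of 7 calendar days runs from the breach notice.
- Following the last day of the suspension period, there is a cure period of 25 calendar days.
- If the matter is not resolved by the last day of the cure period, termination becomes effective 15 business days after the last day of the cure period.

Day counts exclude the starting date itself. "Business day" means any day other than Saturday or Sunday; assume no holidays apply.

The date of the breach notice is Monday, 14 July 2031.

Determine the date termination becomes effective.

5 September 2031

Adding 7 calendar days to 14 July 2031 gives 21 July 2031, which is the last day of the suspension period.
Adding 25 calendar days to 21 July 2031 gives 15 August 2031, which is the last day of the cure period.
The date termination becomes effective: counting 15 business days from Friday, 15 August 2031 (Aug 18, Aug 19, Aug 20, Aug 21, …, Sep 3, Sep 4, Sep 5, skipping weekends) reaches Friday, 5 September 2031.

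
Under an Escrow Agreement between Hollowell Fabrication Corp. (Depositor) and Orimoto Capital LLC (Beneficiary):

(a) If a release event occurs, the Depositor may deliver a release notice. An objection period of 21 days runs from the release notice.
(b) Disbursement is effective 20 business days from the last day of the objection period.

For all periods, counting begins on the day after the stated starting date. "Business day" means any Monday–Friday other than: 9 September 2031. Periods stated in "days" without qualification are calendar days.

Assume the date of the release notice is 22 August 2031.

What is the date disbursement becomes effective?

The last day of the objection period: 21 calendar days after 22 August 2031 is 12 September 2031.
From Friday, 12 September 2031, 20 business days (Sep 15, Sep 16, Sep 17, Sep 18, …, Oct 8, Oct 9, Oct 10, skipping weekends) brings us to Friday, 10 October 2031, which is the date disbursement becomes effective.

10 October 2031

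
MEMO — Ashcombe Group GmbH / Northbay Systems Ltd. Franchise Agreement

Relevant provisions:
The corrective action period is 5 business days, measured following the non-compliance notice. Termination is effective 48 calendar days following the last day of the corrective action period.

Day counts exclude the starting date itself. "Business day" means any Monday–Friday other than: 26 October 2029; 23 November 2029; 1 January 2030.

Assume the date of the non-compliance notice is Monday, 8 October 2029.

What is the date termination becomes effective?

From Monday, 8 October 2029, 5 business days (Oct 9, Oct 10, Oct 11, Oct 12, Oct 15, skipping weekends) brings us to Monday, 15 October 2029, which is the last day of the corrective action period.
Adding 48 calendar days to 15 October 2029 gives 2 December 2029, which is the date termination becomes effective.

2 December 2029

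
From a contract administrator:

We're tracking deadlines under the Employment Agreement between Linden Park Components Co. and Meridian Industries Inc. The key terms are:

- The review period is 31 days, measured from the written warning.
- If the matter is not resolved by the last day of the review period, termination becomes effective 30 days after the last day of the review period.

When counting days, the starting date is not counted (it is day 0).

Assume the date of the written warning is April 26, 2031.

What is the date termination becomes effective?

June 26, 2031

The last day of the review period: 31 calendar days after April 26, 2031 is May 27, 2031.
The date termination becomes effective: 30 calendar days after May 27, 2031 is June 26, 2031.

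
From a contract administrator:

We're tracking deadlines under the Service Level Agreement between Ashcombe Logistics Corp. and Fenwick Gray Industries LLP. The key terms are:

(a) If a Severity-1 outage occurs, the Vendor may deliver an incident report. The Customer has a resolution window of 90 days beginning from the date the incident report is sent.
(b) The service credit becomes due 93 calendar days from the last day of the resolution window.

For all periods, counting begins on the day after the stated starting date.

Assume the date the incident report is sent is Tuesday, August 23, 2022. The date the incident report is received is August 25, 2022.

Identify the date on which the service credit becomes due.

February 22, 2023

Adding 90 calendar days to August 23, 2022 gives November 21, 2022, which is the last day of the resolution window.
The date on which the service credit becomes due: 93 calendar days after November 21, 2022 is February 22, 2023.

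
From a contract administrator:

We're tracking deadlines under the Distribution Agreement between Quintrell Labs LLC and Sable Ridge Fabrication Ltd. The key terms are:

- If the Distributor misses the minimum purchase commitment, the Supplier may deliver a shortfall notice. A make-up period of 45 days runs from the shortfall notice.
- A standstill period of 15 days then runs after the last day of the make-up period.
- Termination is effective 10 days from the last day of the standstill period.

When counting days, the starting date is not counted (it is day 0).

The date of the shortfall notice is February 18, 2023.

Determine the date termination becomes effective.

April 29, 2023

Adding 45 calendar days to February 18, 2023 gives April 4, 2023, which is the last day of the make-up period.
The last day of the standstill period: 15 calendar days after April 4, 2023 is April 19, 2023.
Adding 10 calendar days to April 19, 2023 gives April 29, 2023, which is the date termination becomes effective.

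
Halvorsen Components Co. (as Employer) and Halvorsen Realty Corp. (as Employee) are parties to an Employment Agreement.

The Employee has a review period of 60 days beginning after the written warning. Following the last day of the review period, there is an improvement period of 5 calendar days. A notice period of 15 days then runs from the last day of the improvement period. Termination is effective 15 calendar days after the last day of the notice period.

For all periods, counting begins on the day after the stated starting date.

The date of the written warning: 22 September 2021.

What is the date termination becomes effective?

The last day of the review period: 60 calendar days after 22 September 2021 is 21 November 2021.
Adding 5 calendar days to 21 November 2021 gives 26 November 2021, which is the last day of the improvement period.
The last day of the notice period: 15 calendar days after 26 November 2021 is 11 December 2021.
The date termination becomes effective: 15 calendar days after 11 December 2021 is 26 December 2021.

26 December 2021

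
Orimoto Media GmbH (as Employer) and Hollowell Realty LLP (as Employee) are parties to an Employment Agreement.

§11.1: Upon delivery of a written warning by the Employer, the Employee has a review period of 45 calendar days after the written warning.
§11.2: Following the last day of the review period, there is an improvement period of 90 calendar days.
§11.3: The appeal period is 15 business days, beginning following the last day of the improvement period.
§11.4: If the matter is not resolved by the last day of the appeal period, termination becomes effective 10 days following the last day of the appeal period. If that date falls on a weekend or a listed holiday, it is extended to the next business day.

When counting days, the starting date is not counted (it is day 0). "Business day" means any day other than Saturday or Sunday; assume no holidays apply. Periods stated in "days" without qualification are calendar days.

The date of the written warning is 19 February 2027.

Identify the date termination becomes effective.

2 August 2027

The last day of the review period: 19 February 2027 + 45 days = 5 April 2027.
The last day of the improvement period: 5 April 2027 + 90 days = 4 July 2027.
From Sunday, 4 July 2027, 15 business days (Jul 5, Jul 6, Jul 7, Jul 8, …, Jul 21, Jul 22, Jul 23, skipping weekends) brings us to Friday, 23 July 2027, which is the last day of the appeal period.
The date termination becomes effective: 10 calendar days after 23 July 2027 is 2 August 2027. 2 August 2027 is a Monday, so no roll-forward applies.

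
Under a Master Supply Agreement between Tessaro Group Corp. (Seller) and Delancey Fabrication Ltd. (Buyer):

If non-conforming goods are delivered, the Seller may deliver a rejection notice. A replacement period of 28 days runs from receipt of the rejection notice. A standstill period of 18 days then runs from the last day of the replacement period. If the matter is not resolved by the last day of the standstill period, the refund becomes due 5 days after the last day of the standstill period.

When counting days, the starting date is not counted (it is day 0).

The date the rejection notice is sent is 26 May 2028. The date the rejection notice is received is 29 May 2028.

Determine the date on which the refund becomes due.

The last day of the replacement period: 29 May 2028 + 28 days = 26 June 2028.
Adding 18 calendar days to 26 June 2028 gives 14 July 2028, which is the last day of the standstill period.
Adding 5 calendar days to 14 July 2028 gives 19 July 2028, which is the date on which the refund becomes due.

19 July 2028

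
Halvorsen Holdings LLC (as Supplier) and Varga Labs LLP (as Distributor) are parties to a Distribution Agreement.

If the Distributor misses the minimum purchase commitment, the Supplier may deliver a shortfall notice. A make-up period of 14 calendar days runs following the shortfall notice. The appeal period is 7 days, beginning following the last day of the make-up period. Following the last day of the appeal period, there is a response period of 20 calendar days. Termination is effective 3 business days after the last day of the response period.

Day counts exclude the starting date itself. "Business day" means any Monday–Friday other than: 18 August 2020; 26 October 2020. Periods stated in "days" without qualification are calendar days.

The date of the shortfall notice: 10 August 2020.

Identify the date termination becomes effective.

The last day of the make-up period: 10 August 2020 + 14 days = 24 August 2020.
The last day of the appeal period: 7 calendar days after 24 August 2020 is 31 August 2020.
The last day of the response period: 20 calendar days after 31 August 2020 is 20 September 2020.
The date termination becomes effective: counting 3 business days from Sunday, 20 September 2020 (Sep 21, Sep 22, Sep 23, skipping weekends) reaches Wednesday, 23 September 2020.

23 September 2020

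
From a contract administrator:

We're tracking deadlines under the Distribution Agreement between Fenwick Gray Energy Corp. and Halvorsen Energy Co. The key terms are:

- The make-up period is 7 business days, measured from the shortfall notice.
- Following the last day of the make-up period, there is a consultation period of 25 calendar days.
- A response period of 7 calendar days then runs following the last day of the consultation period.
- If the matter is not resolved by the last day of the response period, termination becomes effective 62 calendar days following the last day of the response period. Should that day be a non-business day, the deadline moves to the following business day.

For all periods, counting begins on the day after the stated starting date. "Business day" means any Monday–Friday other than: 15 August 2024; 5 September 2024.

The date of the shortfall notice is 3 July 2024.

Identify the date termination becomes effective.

14 October 2024

From Wednesday, 3 July 2024, 7 business days (Jul 4, Jul 5, Jul 8, Jul 9, Jul 10, Jul 11, Jul 12, skipping weekends) brings us to Friday, 12 July 2024, which is the last day of the make-up period.
Adding 25 calendar days to 12 July 2024 gives 6 August 2024, which is the last day of the consultation period.
The last day of the response period: 6 August 2024 + 7 days = 13 August 2024.
The date termination becomes effective: 13 August 2024 + 62 days = 14 October 2024. 14 October 2024 is a Monday and is not a listed holiday, so no roll-forward applies.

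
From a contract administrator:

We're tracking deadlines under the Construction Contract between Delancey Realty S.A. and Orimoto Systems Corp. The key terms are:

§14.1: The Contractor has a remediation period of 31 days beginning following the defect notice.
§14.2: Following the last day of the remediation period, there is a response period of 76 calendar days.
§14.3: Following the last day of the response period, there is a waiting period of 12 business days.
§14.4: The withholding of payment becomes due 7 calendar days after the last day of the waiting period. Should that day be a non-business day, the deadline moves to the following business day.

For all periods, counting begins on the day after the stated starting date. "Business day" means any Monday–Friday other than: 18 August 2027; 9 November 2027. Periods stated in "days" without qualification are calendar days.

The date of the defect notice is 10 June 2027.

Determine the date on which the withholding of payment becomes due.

19 October 2027

The last day of the remediation period: 10 June 2027 + 31 days = 11 July 2027.
The last day of the response period: 76 calendar days after 11 July 2027 is 25 September 2027.
The last day of the waiting period: counting 12 business days from Saturday, 25 September 2027 (Sep 27, Sep 28, Sep 29, Sep 30, …, Oct 8, Oct 11, Oct 12, skipping weekends) reaches Tuesday, 12 October 2027.
The date on which the withholding of payment becomes due: 12 October 2027 + 7 days = 19 October 2027. 19 October 2027 is a Tuesday and is not a listed holiday, so no roll-forward applies.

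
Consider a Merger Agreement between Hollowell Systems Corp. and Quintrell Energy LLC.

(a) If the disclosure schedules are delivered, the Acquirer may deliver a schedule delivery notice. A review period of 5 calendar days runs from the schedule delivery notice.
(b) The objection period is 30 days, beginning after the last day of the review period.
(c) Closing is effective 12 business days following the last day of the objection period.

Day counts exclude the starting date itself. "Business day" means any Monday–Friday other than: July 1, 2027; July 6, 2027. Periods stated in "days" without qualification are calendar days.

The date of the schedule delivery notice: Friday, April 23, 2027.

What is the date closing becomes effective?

Adding 5 calendar days to April 23, 2027 gives April 28, 2027, which is the last day of the review period.
Adding 30 calendar days to April 28, 2027 gives May 28, 2027, which is the last day of the objection period.
The date closing becomes effective: 12 business days after Friday, May 28, 2027, skipping weekends — May 31, Jun 1, Jun 2, Jun 3, …, Jun 11, Jun 14, Jun 15 — lands on Tuesday, June 15, 2027.

June 15, 2027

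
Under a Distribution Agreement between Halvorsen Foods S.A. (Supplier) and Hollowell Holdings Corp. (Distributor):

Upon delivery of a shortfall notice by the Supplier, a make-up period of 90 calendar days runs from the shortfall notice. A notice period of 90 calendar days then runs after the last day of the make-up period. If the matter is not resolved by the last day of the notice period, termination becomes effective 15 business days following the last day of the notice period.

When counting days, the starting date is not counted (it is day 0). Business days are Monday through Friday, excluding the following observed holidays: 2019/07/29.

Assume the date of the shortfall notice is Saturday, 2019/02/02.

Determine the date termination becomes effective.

Adding 90 calendar days to 2019/02/02 gives 2019/05/03, which is the last day of the make-up period.
The last day of the notice period: 90 calendar days after 2019/05/03 is 2019/08/01.
The date termination becomes effective: 15 business days after Thursday, 2019/08/01, skipping weekends — Aug 2, Aug 5, Aug 6, Aug 7, …, Aug 20, Aug 21, Aug 22 — lands on Thursday, 2019/08/22.

2019/08/22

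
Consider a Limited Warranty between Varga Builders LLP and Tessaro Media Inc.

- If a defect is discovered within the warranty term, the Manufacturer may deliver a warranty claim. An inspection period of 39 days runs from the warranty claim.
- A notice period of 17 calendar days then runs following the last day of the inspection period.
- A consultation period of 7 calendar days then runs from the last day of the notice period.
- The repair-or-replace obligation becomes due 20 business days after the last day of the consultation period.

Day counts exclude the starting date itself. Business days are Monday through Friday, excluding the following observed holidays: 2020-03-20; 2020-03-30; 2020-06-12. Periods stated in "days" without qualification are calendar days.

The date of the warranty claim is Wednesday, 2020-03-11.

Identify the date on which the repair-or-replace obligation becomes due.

The last day of the inspection period: 39 calendar days after 2020-03-11 is 2020-04-19.
Adding 17 calendar days to 2020-04-19 gives 2020-05-06, which is the last day of the notice period.
The last day of the consultation period: 2020-05-06 + 7 days = 2020-05-13.
The date on which the repair-or-replace obligation becomes due: counting 20 business days from Wednesday, 2020-05-13 (May 14, May 15, May 18, May 19, …, Jun 8, Jun 9, Jun 10, skipping weekends) reaches Wednesday, 2020-06-10.

2020-06-10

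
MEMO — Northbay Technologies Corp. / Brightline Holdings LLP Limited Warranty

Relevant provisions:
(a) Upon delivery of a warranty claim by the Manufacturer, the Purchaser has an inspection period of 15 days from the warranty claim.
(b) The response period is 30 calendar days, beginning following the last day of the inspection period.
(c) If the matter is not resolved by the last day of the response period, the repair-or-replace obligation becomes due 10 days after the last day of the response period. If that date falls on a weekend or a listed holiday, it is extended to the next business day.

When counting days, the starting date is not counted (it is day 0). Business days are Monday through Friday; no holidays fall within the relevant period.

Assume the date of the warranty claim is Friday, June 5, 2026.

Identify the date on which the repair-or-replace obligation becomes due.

July 30, 2026

Adding 15 calendar days to June 5, 2026 gives June 20, 2026, which is the last day of the inspection period.
The last day of the response period: 30 calendar days after June 20, 2026 is July 20, 2026.
Adding 10 calendar days to July 20, 2026 gives July 30, 2026, which is the date on which the repair-or-replace obligation becomes due. July 30, 2026 is a Thursday, so no roll-forward applies.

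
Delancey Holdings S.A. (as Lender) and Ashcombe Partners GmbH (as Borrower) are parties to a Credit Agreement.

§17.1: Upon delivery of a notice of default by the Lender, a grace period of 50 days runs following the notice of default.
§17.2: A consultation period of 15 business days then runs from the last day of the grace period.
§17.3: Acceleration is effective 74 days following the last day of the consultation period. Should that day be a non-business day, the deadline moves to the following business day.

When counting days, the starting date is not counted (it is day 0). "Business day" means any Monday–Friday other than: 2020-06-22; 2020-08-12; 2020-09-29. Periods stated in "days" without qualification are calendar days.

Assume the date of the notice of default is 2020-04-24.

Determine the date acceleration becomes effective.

2020-09-18

The last day of the grace period: 2020-04-24 + 50 days = 2020-06-13.
From Saturday, 2020-06-13, 15 business days (Jun 15, Jun 16, Jun 17, Jun 18, …, Jul 2, Jul 3, Jul 6, skipping weekends and the listed holiday on Jun 22) brings us to Monday, 2020-07-06, which is the last day of the consultation period.
The date acceleration becomes effective: 2020-07-06 + 74 days = 2020-09-18. 2020-09-18 is a Friday and is not a listed holiday, so no roll-forward applies.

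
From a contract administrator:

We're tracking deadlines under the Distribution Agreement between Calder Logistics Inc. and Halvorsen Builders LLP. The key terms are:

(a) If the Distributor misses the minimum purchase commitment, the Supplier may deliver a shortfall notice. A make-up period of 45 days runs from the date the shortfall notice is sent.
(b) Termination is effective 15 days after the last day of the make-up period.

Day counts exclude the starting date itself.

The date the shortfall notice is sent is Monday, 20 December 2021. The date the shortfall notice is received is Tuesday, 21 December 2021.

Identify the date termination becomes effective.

The last day of the make-up period: 45 calendar days after 20 December 2021 is 3 February 2022.
The date termination becomes effective: 15 calendar days after 3 February 2022 is 18 February 2022.

18 February 2022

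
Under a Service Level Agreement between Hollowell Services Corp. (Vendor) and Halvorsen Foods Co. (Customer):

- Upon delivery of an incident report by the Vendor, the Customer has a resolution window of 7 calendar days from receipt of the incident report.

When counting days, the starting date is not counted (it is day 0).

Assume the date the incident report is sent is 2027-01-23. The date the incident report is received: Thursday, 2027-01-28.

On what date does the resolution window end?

2027-02-04

Adding 7 calendar days to 2027-01-28 gives 2027-02-04, which is the last day of the resolution window.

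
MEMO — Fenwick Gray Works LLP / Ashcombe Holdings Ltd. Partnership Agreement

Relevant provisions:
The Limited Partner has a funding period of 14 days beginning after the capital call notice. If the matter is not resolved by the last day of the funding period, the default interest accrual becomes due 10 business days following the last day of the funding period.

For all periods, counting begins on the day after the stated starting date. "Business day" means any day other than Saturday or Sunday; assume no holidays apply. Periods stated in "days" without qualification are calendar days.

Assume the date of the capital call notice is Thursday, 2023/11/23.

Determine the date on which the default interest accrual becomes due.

The last day of the funding period: 14 calendar days after 2023/11/23 is 2023/12/07.
From Thursday, 2023/12/07, 10 business days (Dec 8, Dec 11, Dec 12, Dec 13, Dec 14, Dec 15, Dec 18, Dec 19, Dec 20, Dec 21, skipping weekends) brings us to Thursday, 2023/12/21, which is the date on which the default interest accrual becomes due.

2023/12/21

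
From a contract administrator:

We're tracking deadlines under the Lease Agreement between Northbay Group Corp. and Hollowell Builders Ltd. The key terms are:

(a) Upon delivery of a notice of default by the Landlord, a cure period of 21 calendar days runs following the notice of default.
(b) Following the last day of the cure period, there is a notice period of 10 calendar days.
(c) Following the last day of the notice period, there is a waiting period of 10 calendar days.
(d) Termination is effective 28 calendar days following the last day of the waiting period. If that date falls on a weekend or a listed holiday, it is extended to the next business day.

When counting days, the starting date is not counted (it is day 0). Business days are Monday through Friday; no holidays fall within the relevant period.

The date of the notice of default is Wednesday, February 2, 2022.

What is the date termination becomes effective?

April 12, 2022

The last day of the cure period: February 2, 2022 + 21 days = February 23, 2022.
Adding 10 calendar days to February 23, 2022 gives March 5, 2022, which is the last day of the notice period.
The last day of the waiting period: 10 calendar days after March 5, 2022 is March 15, 2022.
Adding 28 calendar days to March 15, 2022 gives April 12, 2022, which is the date termination becomes effective. April 12, 2022 is a Tuesday, so no roll-forward applies.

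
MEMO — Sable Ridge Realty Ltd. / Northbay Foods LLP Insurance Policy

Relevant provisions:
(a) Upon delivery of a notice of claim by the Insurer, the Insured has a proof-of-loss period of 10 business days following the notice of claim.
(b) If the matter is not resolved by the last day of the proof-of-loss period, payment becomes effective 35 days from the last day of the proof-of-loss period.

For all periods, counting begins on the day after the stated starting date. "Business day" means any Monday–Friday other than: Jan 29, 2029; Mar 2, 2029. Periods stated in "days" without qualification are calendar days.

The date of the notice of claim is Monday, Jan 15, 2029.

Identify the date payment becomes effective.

Mar 6, 2029

The last day of the proof-of-loss period: 10 business days after Monday, Jan 15, 2029, skipping weekends and the listed holiday on Jan 29 — Jan 16, Jan 17, Jan 18, Jan 19, Jan 22, Jan 23, Jan 24, Jan 25, Jan 26, Jan 30 — lands on Tuesday, Jan 30, 2029.
Adding 35 calendar days to Jan 30, 2029 gives Mar 6, 2029, which is the date payment becomes effective.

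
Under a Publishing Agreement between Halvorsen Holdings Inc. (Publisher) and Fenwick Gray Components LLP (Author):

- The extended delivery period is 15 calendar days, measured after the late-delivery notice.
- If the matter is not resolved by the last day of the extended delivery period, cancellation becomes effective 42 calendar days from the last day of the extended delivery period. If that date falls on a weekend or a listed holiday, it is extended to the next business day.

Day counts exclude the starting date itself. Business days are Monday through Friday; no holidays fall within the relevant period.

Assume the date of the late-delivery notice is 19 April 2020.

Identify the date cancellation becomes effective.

The last day of the extended delivery period: 19 April 2020 + 15 days = 4 May 2020.
The date cancellation becomes effective: 4 May 2020 + 42 days = 15 June 2020. 15 June 2020 is a Monday, so no roll-forward applies.

15 June 2020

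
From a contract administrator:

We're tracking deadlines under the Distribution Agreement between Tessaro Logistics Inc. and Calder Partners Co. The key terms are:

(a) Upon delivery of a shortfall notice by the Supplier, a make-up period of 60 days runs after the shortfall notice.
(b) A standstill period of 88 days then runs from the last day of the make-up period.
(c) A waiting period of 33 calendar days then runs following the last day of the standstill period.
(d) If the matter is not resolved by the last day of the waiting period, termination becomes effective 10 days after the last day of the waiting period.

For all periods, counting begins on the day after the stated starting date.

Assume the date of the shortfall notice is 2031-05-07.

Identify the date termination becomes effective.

The last day of the make-up period: 2031-05-07 + 60 days = 2031-07-06.
The last day of the standstill period: 2031-07-06 + 88 days = 2031-10-02.
The last day of the waiting period: 33 calendar days after 2031-10-02 is 2031-11-04.
The date termination becomes effective: 10 calendar days after 2031-11-04 is 2031-11-14.

2031-11-14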